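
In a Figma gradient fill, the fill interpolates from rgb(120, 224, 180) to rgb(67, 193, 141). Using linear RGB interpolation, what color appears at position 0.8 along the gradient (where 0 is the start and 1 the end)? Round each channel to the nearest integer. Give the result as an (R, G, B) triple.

R = 120 + 0.8 × (67 − 120) = 120 + 0.8 × -53 = 77.6 → 78
G = 224 + 0.8 × (193 − 224) = 224 + 0.8 × -31 = 199.2 → 199
B = 180 + 0.8 × (141 − 180) = 180 + 0.8 × -39 = 148.8 → 149

(78, 199, 149)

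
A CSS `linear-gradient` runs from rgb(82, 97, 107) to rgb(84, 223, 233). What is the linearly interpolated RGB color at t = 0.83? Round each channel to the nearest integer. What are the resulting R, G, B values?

R = 82 + 0.83 × (84 − 82) = 82 + 0.83 × 2 = 83.66 → 84
G = 97 + 0.83 × (223 − 97) = 97 + 0.83 × 126 = 201.58 → 202
B = 107 + 0.83 × (233 − 107) = 107 + 0.83 × 126 = 211.58 → 212

(84, 202, 212)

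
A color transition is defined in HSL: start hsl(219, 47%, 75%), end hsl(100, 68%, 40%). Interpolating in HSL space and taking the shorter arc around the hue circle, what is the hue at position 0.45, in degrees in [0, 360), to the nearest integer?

165

Hue arc: Δh = 100 − 219 = -119° (|Δh| ≤ 180, already the shorter path).
H = 219 + 0.45 × (-119) = 165.45 → 165°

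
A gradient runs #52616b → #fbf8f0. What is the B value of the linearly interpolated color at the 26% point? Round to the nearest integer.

142

B₁ = 107 (from #52616b), B₂ = 240 (from #fbf8f0).
B = 107 + 0.26 × (240 − 107) = 141.58 → 142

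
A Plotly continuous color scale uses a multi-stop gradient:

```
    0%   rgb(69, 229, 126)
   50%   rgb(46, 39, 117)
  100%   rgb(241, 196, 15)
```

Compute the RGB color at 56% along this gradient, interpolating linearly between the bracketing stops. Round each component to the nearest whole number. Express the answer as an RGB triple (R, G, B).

(69, 58, 105)

56% lies between the 50% and 100% stops, so the local fraction is t = (56 − 50)/(100 − 50) = 6/50 ≈ 0.12.
R = 46 + 0.12 × (241 − 46) = 69.4 → 69
G = 39 + 0.12 × (196 − 39) = 57.84 → 58
B = 117 + 0.12 × (15 − 117) = 104.76 → 105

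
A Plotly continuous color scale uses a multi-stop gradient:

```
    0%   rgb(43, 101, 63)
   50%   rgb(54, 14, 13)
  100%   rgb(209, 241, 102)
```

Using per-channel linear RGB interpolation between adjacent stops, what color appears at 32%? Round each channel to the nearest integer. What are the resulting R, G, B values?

(50, 45, 31)

32% lies between the 0% and 50% stops, so the local fraction is t = (32 − 0)/(50 − 0) = 32/50 ≈ 0.64.
R = 43 + 0.64 × (54 − 43) = 50.04 → 50
G = 101 + 0.64 × (14 − 101) = 45.32 → 45
B = 63 + 0.64 × (13 − 63) = 31 → 31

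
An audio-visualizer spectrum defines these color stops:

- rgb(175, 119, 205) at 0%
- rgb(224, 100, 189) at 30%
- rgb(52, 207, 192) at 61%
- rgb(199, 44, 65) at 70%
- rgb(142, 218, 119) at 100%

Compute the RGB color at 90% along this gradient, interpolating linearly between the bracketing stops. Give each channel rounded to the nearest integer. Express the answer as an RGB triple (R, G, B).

(161, 160, 101)

90% lies between the 70% and 100% stops, so the local fraction is t = (90 − 70)/(100 − 70) = 20/30 ≈ 0.6667.
R = 199 + 0.6667 × (142 − 199) = 160.998 → 161
G = 44 + 0.6667 × (218 − 44) = 160.006 → 160
B = 65 + 0.6667 × (119 − 65) = 101.002 → 101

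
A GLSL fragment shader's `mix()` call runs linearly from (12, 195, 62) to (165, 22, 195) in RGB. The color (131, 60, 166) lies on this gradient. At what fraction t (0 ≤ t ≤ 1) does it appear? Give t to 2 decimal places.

0.78

Invert the lerp on the G channel (largest span, 173): t = (60 − 195) / (22 − 195) = -135/-173 = 0.78035.
Check on R: (131 − 12)/(165 − 12) = 0.7778 ✓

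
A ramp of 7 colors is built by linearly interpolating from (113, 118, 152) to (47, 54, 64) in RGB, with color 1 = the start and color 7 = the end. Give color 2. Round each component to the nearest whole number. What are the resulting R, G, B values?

With 7 swatches and endpoints inclusive, swatch 2 sits at t = (2 − 1)/(7 − 1) = 1/6 ≈ 0.1667.
R = 113 + 0.1667 × (47 − 113) = 101.998 → 102
G = 118 + 0.1667 × (54 − 118) = 107.331 → 107
B = 152 + 0.1667 × (64 − 152) = 137.33 → 137

(102, 107, 137)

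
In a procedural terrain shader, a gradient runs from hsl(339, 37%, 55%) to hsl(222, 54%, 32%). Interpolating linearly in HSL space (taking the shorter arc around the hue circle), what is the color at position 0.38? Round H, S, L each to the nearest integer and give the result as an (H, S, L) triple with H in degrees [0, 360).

(295, 43, 46)

Hue arc: Δh = 222 − 339 = -117° (|Δh| ≤ 180, already the shorter path).
H = 339 + 0.38 × (-117) = 294.54 → 295°
S = 37 + 0.38 × (54 − 37) = 43.46 → 43%
L = 55 + 0.38 × (32 − 55) = 46.26 → 46%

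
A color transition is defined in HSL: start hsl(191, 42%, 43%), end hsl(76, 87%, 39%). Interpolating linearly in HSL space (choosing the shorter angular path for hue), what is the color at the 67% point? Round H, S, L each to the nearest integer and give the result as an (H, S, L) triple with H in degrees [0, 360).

Hue arc: Δh = 76 − 191 = -115° (|Δh| ≤ 180, already the shorter path).
H = 191 + 0.67 × (-115) = 113.95 → 114°
S = 42 + 0.67 × (87 − 42) = 72.15 → 72%
L = 43 + 0.67 × (39 − 43) = 40.32 → 40%

(114, 72, 40)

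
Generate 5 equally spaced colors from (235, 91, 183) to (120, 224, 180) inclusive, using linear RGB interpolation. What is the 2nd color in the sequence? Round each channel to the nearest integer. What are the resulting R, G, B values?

(206, 124, 182)

With 5 swatches and endpoints inclusive, swatch 2 sits at t = (2 − 1)/(5 − 1) = 1/4 ≈ 0.25.
R = 235 + 0.25 × (120 − 235) = 206.25 → 206
G = 91 + 0.25 × (224 − 91) = 124.25 → 124
B = 183 + 0.25 × (180 − 183) = 182.25 → 182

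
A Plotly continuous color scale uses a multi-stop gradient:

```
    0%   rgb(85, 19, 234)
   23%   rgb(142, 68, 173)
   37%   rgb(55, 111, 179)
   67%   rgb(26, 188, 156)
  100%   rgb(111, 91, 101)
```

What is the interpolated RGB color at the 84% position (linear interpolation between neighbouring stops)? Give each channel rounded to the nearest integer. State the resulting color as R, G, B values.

84% lies between the 67% and 100% stops, so the local fraction is t = (84 − 67)/(100 − 67) = 17/33 ≈ 0.5152.
R = 26 + 0.5152 × (111 − 26) = 69.792 → 70
G = 188 + 0.5152 × (91 − 188) = 138.026 → 138
B = 156 + 0.5152 × (101 − 156) = 127.664 → 128

(70, 138, 128)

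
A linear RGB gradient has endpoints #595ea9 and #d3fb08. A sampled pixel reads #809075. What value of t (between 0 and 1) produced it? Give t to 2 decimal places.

Invert the lerp on the B channel (largest span, 161): t = (117 − 169) / (8 − 169) = -52/-161 = 0.32298.
Check on R: (128 − 89)/(211 − 89) = 0.3197 ✓

0.32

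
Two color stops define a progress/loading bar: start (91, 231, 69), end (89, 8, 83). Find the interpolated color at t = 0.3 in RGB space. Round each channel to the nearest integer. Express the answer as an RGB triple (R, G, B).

(90, 164, 73)

R = 91 + 0.3 × (89 − 91) = 91 + 0.3 × -2 = 90.4 → 90
G = 231 + 0.3 × (8 − 231) = 231 + 0.3 × -223 = 164.1 → 164
B = 69 + 0.3 × (83 − 69) = 69 + 0.3 × 14 = 73.2 → 73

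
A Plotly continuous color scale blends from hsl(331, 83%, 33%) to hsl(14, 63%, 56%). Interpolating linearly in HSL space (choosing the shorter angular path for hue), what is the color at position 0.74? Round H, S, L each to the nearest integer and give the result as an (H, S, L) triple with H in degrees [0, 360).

Hue: 14 − 331 = -317°, but |-317| > 180 so the shorter arc goes the other way: Δh = -317 + 360 = 43°.
H = 331 + 0.74 × (43) = 362.82 → 363 → 363 mod 360 = 3°
S = 83 + 0.74 × (63 − 83) = 68.2 → 68%
L = 33 + 0.74 × (56 − 33) = 50.02 → 50%

(3, 68, 50)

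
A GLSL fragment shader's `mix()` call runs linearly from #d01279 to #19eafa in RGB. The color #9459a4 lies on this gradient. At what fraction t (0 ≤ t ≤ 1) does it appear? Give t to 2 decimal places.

0.33

Invert the lerp on the G channel (largest span, 216): t = (89 − 18) / (234 − 18) = 71/216 = 0.3287.
Check on R: (148 − 208)/(25 − 208) = 0.3279 ✓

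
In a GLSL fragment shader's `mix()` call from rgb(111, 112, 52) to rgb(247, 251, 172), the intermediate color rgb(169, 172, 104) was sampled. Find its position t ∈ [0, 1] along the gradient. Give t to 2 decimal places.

Invert the lerp on the G channel (largest span, 139): t = (172 − 112) / (251 − 112) = 60/139 = 0.43165.
Check on R: (169 − 111)/(247 − 111) = 0.4265 ✓

0.43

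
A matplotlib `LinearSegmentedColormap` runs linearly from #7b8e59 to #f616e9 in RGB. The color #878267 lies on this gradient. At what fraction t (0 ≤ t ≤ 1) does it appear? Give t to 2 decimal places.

Invert the lerp on the B channel (largest span, 144): t = (103 − 89) / (233 − 89) = 14/144 = 0.097222.
Check on R: (135 − 123)/(246 − 123) = 0.09756 ✓

0.10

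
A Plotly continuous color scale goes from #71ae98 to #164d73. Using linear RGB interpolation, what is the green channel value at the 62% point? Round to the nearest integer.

114

G₁ = 174 (from #71ae98), G₂ = 77 (from #164d73).
G = 174 + 0.62 × (77 − 174) = 113.86 → 114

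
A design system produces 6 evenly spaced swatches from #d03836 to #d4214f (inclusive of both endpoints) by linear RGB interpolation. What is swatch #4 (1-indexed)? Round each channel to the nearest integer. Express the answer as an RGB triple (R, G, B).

(210, 42, 69)

With 6 swatches and endpoints inclusive, swatch 4 sits at t = (4 − 1)/(6 − 1) = 3/5 ≈ 0.6.
#d03836 → (208, 56, 54); #d4214f → (212, 33, 79).
R = 208 + 0.6 × (212 − 208) = 210.4 → 210
G = 56 + 0.6 × (33 − 56) = 42.2 → 42
B = 54 + 0.6 × (79 − 54) = 69 → 69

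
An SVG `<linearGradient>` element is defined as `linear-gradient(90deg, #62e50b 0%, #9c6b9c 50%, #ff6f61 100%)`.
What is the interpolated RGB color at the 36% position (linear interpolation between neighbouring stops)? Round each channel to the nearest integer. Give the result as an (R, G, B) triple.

36% lies between the 0% and 50% stops, so the local fraction is t = (36 − 0)/(50 − 0) = 36/50 ≈ 0.72.
#62e50b → (98, 229, 11); #9c6b9c → (156, 107, 156).
R = 98 + 0.72 × (156 − 98) = 139.76 → 140
G = 229 + 0.72 × (107 − 229) = 141.16 → 141
B = 11 + 0.72 × (156 − 11) = 115.4 → 115

(140, 141, 115)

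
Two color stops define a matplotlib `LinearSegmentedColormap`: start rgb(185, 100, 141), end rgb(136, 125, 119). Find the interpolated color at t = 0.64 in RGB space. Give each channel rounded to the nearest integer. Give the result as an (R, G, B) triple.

R = 185 + 0.64 × (136 − 185) = 185 + 0.64 × -49 = 153.64 → 154
G = 100 + 0.64 × (125 − 100) = 100 + 0.64 × 25 = 116 → 116
B = 141 + 0.64 × (119 − 141) = 141 + 0.64 × -22 = 126.92 → 127

(154, 116, 127)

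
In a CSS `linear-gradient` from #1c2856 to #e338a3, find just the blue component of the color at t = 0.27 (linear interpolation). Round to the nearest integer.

B₁ = 86 (from #1c2856), B₂ = 163 (from #e338a3).
B = 86 + 0.27 × (163 − 86) = 106.79 → 107

107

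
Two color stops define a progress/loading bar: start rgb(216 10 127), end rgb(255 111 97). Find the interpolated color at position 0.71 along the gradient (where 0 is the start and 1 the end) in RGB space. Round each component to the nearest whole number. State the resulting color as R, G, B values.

(244, 82, 106)

R = 216 + 0.71 × (255 − 216) = 216 + 0.71 × 39 = 243.69 → 244
G = 10 + 0.71 × (111 − 10) = 10 + 0.71 × 101 = 81.71 → 82
B = 127 + 0.71 × (97 − 127) = 127 + 0.71 × -30 = 105.7 → 106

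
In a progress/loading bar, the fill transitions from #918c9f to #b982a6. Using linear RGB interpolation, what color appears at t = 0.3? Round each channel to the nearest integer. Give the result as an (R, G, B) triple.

#918c9f → (145, 140, 159); #b982a6 → (185, 130, 166).
R = 145 + 0.3 × (185 − 145) = 145 + 0.3 × 40 = 157 → 157
G = 140 + 0.3 × (130 − 140) = 140 + 0.3 × -10 = 137 → 137
B = 159 + 0.3 × (166 − 159) = 159 + 0.3 × 7 = 161.1 → 161

(157, 137, 161)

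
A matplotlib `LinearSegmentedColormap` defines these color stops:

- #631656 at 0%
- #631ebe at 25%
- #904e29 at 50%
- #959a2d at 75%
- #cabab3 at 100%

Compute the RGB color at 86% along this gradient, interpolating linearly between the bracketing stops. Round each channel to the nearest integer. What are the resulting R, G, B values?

86% lies between the 75% and 100% stops, so the local fraction is t = (86 − 75)/(100 − 75) = 11/25 ≈ 0.44.
#959a2d → (149, 154, 45); #cabab3 → (202, 186, 179).
R = 149 + 0.44 × (202 − 149) = 172.32 → 172
G = 154 + 0.44 × (186 − 154) = 168.08 → 168
B = 45 + 0.44 × (179 − 45) = 103.96 → 104

(172, 168, 104)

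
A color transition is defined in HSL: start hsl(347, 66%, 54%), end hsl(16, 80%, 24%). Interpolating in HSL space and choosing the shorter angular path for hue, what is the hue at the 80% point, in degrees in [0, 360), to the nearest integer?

Hue: 16 − 347 = -331°, but |-331| > 180 so the shorter arc goes the other way: Δh = -331 + 360 = 29°.
H = 347 + 0.8 × (29) = 370.2 → 370 → 370 mod 360 = 10°

10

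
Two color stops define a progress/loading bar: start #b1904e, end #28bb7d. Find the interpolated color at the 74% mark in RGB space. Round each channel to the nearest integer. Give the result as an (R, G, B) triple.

(76, 176, 113)

#b1904e → (177, 144, 78); #28bb7d → (40, 187, 125).
74% corresponds to t = 0.74.
R = 177 + 0.74 × (40 − 177) = 177 + 0.74 × -137 = 75.62 → 76
G = 144 + 0.74 × (187 − 144) = 144 + 0.74 × 43 = 175.82 → 176
B = 78 + 0.74 × (125 − 78) = 78 + 0.74 × 47 = 112.78 → 113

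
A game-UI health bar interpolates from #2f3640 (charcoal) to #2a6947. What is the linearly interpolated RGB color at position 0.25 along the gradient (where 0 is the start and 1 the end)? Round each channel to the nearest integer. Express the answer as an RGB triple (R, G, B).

#2f3640 → (47, 54, 64); #2a6947 → (42, 105, 71).
R = 47 + 0.25 × (42 − 47) = 47 + 0.25 × -5 = 45.75 → 46
G = 54 + 0.25 × (105 − 54) = 54 + 0.25 × 51 = 66.75 → 67
B = 64 + 0.25 × (71 − 64) = 64 + 0.25 × 7 = 65.75 → 66

(46, 67, 66)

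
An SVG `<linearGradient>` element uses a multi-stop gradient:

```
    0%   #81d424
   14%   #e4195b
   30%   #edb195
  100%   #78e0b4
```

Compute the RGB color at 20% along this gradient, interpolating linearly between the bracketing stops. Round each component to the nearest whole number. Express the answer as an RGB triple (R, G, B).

20% lies between the 14% and 30% stops, so the local fraction is t = (20 − 14)/(30 − 14) = 6/16 ≈ 0.375.
#e4195b → (228, 25, 91); #edb195 → (237, 177, 149).
R = 228 + 0.375 × (237 − 228) = 231.375 → 231
G = 25 + 0.375 × (177 − 25) = 82 → 82
B = 91 + 0.375 × (149 − 91) = 112.75 → 113

(231, 82, 113)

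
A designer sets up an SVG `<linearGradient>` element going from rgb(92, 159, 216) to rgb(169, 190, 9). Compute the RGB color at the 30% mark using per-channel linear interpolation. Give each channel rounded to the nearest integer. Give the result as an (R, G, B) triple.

(115, 168, 154)

30% corresponds to t = 0.3.
R = 92 + 0.3 × (169 − 92) = 92 + 0.3 × 77 = 115.1 → 115
G = 159 + 0.3 × (190 − 159) = 159 + 0.3 × 31 = 168.3 → 168
B = 216 + 0.3 × (9 − 216) = 216 + 0.3 × -207 = 153.9 → 154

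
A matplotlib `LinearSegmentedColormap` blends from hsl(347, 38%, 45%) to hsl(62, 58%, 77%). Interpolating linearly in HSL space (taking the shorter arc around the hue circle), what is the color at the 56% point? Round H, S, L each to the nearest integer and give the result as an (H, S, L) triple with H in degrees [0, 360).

Hue: 62 − 347 = -285°, but |-285| > 180 so the shorter arc goes the other way: Δh = -285 + 360 = 75°.
H = 347 + 0.56 × (75) = 389 → 389 → 389 mod 360 = 29°
S = 38 + 0.56 × (58 − 38) = 49.2 → 49%
L = 45 + 0.56 × (77 − 45) = 62.92 → 63%

(29, 49, 63)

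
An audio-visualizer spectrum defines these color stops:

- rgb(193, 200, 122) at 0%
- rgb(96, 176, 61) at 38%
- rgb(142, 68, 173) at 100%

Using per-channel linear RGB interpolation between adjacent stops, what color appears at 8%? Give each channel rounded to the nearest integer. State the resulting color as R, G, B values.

(173, 195, 109)

8% lies between the 0% and 38% stops, so the local fraction is t = (8 − 0)/(38 − 0) = 8/38 ≈ 0.2105.
R = 193 + 0.2105 × (96 − 193) = 172.582 → 173
G = 200 + 0.2105 × (176 − 200) = 194.948 → 195
B = 122 + 0.2105 × (61 − 122) = 109.16 → 109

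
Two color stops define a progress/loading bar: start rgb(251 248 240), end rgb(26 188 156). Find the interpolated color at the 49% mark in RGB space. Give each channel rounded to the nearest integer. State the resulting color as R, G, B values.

49% corresponds to t = 0.49.
R = 251 + 0.49 × (26 − 251) = 251 + 0.49 × -225 = 140.75 → 141
G = 248 + 0.49 × (188 − 248) = 248 + 0.49 × -60 = 218.6 → 219
B = 240 + 0.49 × (156 − 240) = 240 + 0.49 × -84 = 198.84 → 199
So the blended color is (141, 219, 199), about #8ddbc7.

(141, 219, 199)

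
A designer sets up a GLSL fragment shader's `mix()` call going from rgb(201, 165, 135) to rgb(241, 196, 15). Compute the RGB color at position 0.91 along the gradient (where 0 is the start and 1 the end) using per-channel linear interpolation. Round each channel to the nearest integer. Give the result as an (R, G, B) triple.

R = 201 + 0.91 × (241 − 201) = 201 + 0.91 × 40 = 237.4 → 237
G = 165 + 0.91 × (196 − 165) = 165 + 0.91 × 31 = 193.21 → 193
B = 135 + 0.91 × (15 − 135) = 135 + 0.91 × -120 = 25.8 → 26

(237, 193, 26)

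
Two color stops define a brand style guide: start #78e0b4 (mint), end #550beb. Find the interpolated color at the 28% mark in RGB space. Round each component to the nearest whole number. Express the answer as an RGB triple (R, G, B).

(110, 164, 195)

#78e0b4 → (120, 224, 180); #550beb → (85, 11, 235).
28% corresponds to t = 0.28.
R = 120 + 0.28 × (85 − 120) = 120 + 0.28 × -35 = 110.2 → 110
G = 224 + 0.28 × (11 − 224) = 224 + 0.28 × -213 = 164.36 → 164
B = 180 + 0.28 × (235 − 180) = 180 + 0.28 × 55 = 195.4 → 195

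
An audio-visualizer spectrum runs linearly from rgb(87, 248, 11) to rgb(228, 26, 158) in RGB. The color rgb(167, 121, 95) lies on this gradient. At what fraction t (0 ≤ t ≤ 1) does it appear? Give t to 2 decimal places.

Invert the lerp on the G channel (largest span, 222): t = (121 − 248) / (26 − 248) = -127/-222 = 0.57207.
Check on R: (167 − 87)/(228 − 87) = 0.5674 ✓

0.57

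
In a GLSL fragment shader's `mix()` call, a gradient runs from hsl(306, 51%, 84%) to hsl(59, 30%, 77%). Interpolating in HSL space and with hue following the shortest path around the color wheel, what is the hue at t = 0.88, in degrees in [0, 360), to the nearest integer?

Hue: 59 − 306 = -247°, but |-247| > 180 so the shorter arc goes the other way: Δh = -247 + 360 = 113°.
H = 306 + 0.88 × (113) = 405.44 → 405 → 405 mod 360 = 45°

45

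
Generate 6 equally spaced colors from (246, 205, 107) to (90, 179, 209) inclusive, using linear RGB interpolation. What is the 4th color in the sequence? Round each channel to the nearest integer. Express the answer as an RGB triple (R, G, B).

(152, 189, 168)

With 6 swatches and endpoints inclusive, swatch 4 sits at t = (4 − 1)/(6 − 1) = 3/5 ≈ 0.6.
R = 246 + 0.6 × (90 − 246) = 152.4 → 152
G = 205 + 0.6 × (179 − 205) = 189.4 → 189
B = 107 + 0.6 × (209 − 107) = 168.2 → 168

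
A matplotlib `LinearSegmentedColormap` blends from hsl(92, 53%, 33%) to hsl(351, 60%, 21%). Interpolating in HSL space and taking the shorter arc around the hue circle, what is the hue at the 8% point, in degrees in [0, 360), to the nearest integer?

84

Hue: 351 − 92 = 259°, but |259| > 180 so the shorter arc goes the other way: Δh = 259 − 360 = -101°.
H = 92 + 0.08 × (-101) = 83.92 → 84°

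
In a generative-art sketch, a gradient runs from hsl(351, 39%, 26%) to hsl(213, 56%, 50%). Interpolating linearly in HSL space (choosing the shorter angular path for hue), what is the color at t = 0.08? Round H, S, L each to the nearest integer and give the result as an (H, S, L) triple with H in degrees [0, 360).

(340, 40, 28)

Hue arc: Δh = 213 − 351 = -138° (|Δh| ≤ 180, already the shorter path).
H = 351 + 0.08 × (-138) = 339.96 → 340°
S = 39 + 0.08 × (56 − 39) = 40.36 → 40%
L = 26 + 0.08 × (50 − 26) = 27.92 → 28%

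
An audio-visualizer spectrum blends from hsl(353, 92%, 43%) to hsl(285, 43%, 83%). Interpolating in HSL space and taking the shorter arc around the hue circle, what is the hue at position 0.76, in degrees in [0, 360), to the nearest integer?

301

Hue arc: Δh = 285 − 353 = -68° (|Δh| ≤ 180, already the shorter path).
H = 353 + 0.76 × (-68) = 301.32 → 301°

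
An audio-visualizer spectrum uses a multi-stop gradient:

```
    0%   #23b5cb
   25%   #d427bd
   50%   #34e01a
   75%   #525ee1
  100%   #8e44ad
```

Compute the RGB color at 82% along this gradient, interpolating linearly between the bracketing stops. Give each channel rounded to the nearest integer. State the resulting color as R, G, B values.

(99, 87, 210)

82% lies between the 75% and 100% stops, so the local fraction is t = (82 − 75)/(100 − 75) = 7/25 ≈ 0.28.
#525ee1 → (82, 94, 225); #8e44ad → (142, 68, 173).
R = 82 + 0.28 × (142 − 82) = 98.8 → 99
G = 94 + 0.28 × (68 − 94) = 86.72 → 87
B = 225 + 0.28 × (173 − 225) = 210.44 → 210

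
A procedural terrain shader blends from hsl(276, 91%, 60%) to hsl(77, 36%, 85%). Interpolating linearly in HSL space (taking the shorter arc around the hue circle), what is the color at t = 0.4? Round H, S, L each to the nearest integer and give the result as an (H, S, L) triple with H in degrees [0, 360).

Hue: 77 − 276 = -199°, but |-199| > 180 so the shorter arc goes the other way: Δh = -199 + 360 = 161°.
H = 276 + 0.4 × (161) = 340.4 → 340°
S = 91 + 0.4 × (36 − 91) = 69 → 69%
L = 60 + 0.4 × (85 − 60) = 70 → 70%

(340, 69, 70)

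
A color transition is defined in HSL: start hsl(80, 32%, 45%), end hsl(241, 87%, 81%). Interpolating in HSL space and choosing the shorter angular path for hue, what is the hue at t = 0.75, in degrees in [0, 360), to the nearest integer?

Hue arc: Δh = 241 − 80 = 161° (|Δh| ≤ 180, already the shorter path).
H = 80 + 0.75 × (161) = 200.75 → 201°

201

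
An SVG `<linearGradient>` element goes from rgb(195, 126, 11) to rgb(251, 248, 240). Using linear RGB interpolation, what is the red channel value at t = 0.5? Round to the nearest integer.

R = 195 + 0.5 × (251 − 195) = 223 → 223

223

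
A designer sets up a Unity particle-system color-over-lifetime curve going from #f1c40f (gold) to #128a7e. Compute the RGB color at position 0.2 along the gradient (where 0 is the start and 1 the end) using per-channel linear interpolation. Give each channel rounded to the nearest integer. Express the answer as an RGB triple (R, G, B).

#f1c40f → (241, 196, 15); #128a7e → (18, 138, 126).
R = 241 + 0.2 × (18 − 241) = 241 + 0.2 × -223 = 196.4 → 196
G = 196 + 0.2 × (138 − 196) = 196 + 0.2 × -58 = 184.4 → 184
B = 15 + 0.2 × (126 − 15) = 15 + 0.2 × 111 = 37.2 → 37

(196, 184, 37)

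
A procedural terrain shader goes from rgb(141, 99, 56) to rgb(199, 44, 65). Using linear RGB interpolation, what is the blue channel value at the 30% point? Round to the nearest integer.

B = 56 + 0.3 × (65 − 56) = 58.7 → 59

59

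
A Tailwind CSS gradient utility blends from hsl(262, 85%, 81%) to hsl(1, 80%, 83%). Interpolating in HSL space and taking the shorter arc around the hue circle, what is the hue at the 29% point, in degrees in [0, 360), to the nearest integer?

291

Hue: 1 − 262 = -261°, but |-261| > 180 so the shorter arc goes the other way: Δh = -261 + 360 = 99°.
H = 262 + 0.29 × (99) = 290.71 → 291°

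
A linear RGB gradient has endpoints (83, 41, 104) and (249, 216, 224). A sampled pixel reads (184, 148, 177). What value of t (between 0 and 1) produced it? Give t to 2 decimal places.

0.61

Invert the lerp on the G channel (largest span, 175): t = (148 − 41) / (216 − 41) = 107/175 = 0.61143.
Check on R: (184 − 83)/(249 − 83) = 0.6084 ✓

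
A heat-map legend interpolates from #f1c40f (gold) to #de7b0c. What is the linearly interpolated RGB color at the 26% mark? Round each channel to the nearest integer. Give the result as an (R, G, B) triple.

(236, 177, 14)

#f1c40f → (241, 196, 15); #de7b0c → (222, 123, 12).
26% corresponds to t = 0.26.
R = 241 + 0.26 × (222 − 241) = 241 + 0.26 × -19 = 236.06 → 236
G = 196 + 0.26 × (123 − 196) = 196 + 0.26 × -73 = 177.02 → 177
B = 15 + 0.26 × (12 − 15) = 15 + 0.26 × -3 = 14.22 → 14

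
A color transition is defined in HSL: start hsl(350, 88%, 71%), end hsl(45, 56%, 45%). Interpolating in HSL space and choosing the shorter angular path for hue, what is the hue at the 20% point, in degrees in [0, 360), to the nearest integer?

Hue: 45 − 350 = -305°, but |-305| > 180 so the shorter arc goes the other way: Δh = -305 + 360 = 55°.
H = 350 + 0.2 × (55) = 361 → 361 → 361 mod 360 = 1°

1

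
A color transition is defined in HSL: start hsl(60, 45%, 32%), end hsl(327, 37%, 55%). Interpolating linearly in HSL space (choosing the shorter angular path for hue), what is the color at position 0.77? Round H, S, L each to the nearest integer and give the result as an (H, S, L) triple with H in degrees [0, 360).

(348, 39, 50)

Hue: 327 − 60 = 267°, but |267| > 180 so the shorter arc goes the other way: Δh = 267 − 360 = -93°.
H = 60 + 0.77 × (-93) = -11.61 → -12 → -12 mod 360 = 348°
S = 45 + 0.77 × (37 − 45) = 38.84 → 39%
L = 32 + 0.77 × (55 − 32) = 49.71 → 50%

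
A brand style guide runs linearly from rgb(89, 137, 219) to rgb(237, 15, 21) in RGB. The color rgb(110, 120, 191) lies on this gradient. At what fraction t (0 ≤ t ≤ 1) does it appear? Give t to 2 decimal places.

Invert the lerp on the B channel (largest span, 198): t = (191 − 219) / (21 − 219) = -28/-198 = 0.14141.
Check on R: (110 − 89)/(237 − 89) = 0.1419 ✓

0.14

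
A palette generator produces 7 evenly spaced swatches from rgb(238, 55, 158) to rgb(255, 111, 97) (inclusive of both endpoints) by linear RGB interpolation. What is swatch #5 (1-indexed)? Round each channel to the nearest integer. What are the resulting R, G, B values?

(249, 92, 117)

With 7 swatches and endpoints inclusive, swatch 5 sits at t = (5 − 1)/(7 − 1) = 4/6 ≈ 0.6667.
R = 238 + 0.6667 × (255 − 238) = 249.334 → 249
G = 55 + 0.6667 × (111 − 55) = 92.335 → 92
B = 158 + 0.6667 × (97 − 158) = 117.331 → 117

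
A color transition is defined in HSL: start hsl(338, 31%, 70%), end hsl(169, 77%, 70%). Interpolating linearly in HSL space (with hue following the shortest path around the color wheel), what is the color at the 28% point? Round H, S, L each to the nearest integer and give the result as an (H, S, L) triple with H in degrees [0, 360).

(291, 44, 70)

Hue arc: Δh = 169 − 338 = -169° (|Δh| ≤ 180, already the shorter path).
H = 338 + 0.28 × (-169) = 290.68 → 291°
S = 31 + 0.28 × (77 − 31) = 43.88 → 44%
L = 70 + 0.28 × (70 − 70) = 70 → 70%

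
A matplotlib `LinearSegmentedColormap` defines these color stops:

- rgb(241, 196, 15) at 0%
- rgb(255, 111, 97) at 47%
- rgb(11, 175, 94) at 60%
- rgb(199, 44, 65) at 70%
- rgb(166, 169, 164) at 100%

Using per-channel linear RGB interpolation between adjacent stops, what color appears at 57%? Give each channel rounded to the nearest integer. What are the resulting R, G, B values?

(67, 160, 95)

57% lies between the 47% and 60% stops, so the local fraction is t = (57 − 47)/(60 − 47) = 10/13 ≈ 0.7692.
R = 255 + 0.7692 × (11 − 255) = 67.315 → 67
G = 111 + 0.7692 × (175 − 111) = 160.229 → 160
B = 97 + 0.7692 × (94 − 97) = 94.692 → 95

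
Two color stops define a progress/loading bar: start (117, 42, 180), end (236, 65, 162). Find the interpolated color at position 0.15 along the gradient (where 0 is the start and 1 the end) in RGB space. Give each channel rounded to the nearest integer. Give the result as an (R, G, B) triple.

(135, 45, 177)

R = 117 + 0.15 × (236 − 117) = 117 + 0.15 × 119 = 134.85 → 135
G = 42 + 0.15 × (65 − 42) = 42 + 0.15 × 23 = 45.45 → 45
B = 180 + 0.15 × (162 − 180) = 180 + 0.15 × -18 = 177.3 → 177
So the blended color is (135, 45, 177), about #872db1.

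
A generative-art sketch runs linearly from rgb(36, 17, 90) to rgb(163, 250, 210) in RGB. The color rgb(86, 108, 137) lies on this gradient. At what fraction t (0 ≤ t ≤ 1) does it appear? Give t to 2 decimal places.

0.39

Invert the lerp on the G channel (largest span, 233): t = (108 − 17) / (250 − 17) = 91/233 = 0.39056.
Check on R: (86 − 36)/(163 − 36) = 0.3937 ✓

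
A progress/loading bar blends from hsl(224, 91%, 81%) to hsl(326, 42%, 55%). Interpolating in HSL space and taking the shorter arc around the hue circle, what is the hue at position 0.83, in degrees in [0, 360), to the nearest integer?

309

Hue arc: Δh = 326 − 224 = 102° (|Δh| ≤ 180, already the shorter path).
H = 224 + 0.83 × (102) = 308.66 → 309°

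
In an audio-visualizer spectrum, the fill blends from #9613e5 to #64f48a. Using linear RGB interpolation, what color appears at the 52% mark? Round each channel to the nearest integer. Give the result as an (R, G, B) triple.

(124, 136, 182)

#9613e5 → (150, 19, 229); #64f48a → (100, 244, 138).
52% corresponds to t = 0.52.
R = 150 + 0.52 × (100 − 150) = 150 + 0.52 × -50 = 124 → 124
G = 19 + 0.52 × (244 − 19) = 19 + 0.52 × 225 = 136 → 136
B = 229 + 0.52 × (138 − 229) = 229 + 0.52 × -91 = 181.68 → 182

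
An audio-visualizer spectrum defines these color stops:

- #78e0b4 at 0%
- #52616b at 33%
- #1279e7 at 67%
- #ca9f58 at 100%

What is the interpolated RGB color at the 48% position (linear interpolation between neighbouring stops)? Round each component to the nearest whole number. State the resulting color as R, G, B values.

(54, 108, 162)

48% lies between the 33% and 67% stops, so the local fraction is t = (48 − 33)/(67 − 33) = 15/34 ≈ 0.4412.
#52616b → (82, 97, 107); #1279e7 → (18, 121, 231).
R = 82 + 0.4412 × (18 − 82) = 53.763 → 54
G = 97 + 0.4412 × (121 − 97) = 107.589 → 108
B = 107 + 0.4412 × (231 − 107) = 161.709 → 162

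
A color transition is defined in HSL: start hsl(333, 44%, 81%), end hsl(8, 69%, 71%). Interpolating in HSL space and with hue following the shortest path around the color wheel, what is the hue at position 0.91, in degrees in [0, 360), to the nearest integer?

5

Hue: 8 − 333 = -325°, but |-325| > 180 so the shorter arc goes the other way: Δh = -325 + 360 = 35°.
H = 333 + 0.91 × (35) = 364.85 → 365 → 365 mod 360 = 5°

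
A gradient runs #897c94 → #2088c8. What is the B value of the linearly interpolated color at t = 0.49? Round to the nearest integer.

B₁ = 148 (from #897c94), B₂ = 200 (from #2088c8).
B = 148 + 0.49 × (200 − 148) = 173.48 → 173

173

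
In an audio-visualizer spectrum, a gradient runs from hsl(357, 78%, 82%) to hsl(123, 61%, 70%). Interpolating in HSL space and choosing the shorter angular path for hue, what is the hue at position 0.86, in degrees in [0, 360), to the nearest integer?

105

Hue: 123 − 357 = -234°, but |-234| > 180 so the shorter arc goes the other way: Δh = -234 + 360 = 126°.
H = 357 + 0.86 × (126) = 465.36 → 465 → 465 mod 360 = 105°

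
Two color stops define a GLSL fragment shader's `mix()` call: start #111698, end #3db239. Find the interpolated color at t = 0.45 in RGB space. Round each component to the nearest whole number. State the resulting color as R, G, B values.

#111698 → (17, 22, 152); #3db239 → (61, 178, 57).
R = 17 + 0.45 × (61 − 17) = 17 + 0.45 × 44 = 36.8 → 37
G = 22 + 0.45 × (178 − 22) = 22 + 0.45 × 156 = 92.2 → 92
B = 152 + 0.45 × (57 − 152) = 152 + 0.45 × -95 = 109.25 → 109

(37, 92, 109)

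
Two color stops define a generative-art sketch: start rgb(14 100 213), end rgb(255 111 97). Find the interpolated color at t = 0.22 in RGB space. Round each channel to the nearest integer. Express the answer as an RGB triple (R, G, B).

R = 14 + 0.22 × (255 − 14) = 14 + 0.22 × 241 = 67.02 → 67
G = 100 + 0.22 × (111 − 100) = 100 + 0.22 × 11 = 102.42 → 102
B = 213 + 0.22 × (97 − 213) = 213 + 0.22 × -116 = 187.48 → 187
So the blended color is (67, 102, 187), about #4366bb.

(67, 102, 187)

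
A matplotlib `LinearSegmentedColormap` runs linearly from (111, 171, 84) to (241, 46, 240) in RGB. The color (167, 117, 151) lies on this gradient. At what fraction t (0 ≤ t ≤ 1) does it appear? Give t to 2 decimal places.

Invert the lerp on the B channel (largest span, 156): t = (151 − 84) / (240 − 84) = 67/156 = 0.42949.
Check on R: (167 − 111)/(241 − 111) = 0.4308 ✓

0.43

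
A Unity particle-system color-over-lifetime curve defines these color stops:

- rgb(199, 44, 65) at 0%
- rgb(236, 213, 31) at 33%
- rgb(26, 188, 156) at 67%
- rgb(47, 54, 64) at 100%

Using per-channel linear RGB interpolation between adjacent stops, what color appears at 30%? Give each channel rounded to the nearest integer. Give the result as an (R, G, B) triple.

30% lies between the 0% and 33% stops, so the local fraction is t = (30 − 0)/(33 − 0) = 30/33 ≈ 0.9091.
R = 199 + 0.9091 × (236 − 199) = 232.637 → 233
G = 44 + 0.9091 × (213 − 44) = 197.638 → 198
B = 65 + 0.9091 × (31 − 65) = 34.091 → 34

(233, 198, 34)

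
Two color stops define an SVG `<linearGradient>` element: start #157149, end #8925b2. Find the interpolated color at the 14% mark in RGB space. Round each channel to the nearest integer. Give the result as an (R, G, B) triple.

#157149 → (21, 113, 73); #8925b2 → (137, 37, 178).
14% corresponds to t = 0.14.
R = 21 + 0.14 × (137 − 21) = 21 + 0.14 × 116 = 37.24 → 37
G = 113 + 0.14 × (37 − 113) = 113 + 0.14 × -76 = 102.36 → 102
B = 73 + 0.14 × (178 − 73) = 73 + 0.14 × 105 = 87.7 → 88

(37, 102, 88)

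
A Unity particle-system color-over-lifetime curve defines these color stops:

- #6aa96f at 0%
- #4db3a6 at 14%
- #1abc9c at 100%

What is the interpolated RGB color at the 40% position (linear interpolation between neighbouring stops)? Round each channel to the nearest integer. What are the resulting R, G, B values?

(62, 182, 163)

40% lies between the 14% and 100% stops, so the local fraction is t = (40 − 14)/(100 − 14) = 26/86 ≈ 0.3023.
#4db3a6 → (77, 179, 166); #1abc9c → (26, 188, 156).
R = 77 + 0.3023 × (26 − 77) = 61.583 → 62
G = 179 + 0.3023 × (188 − 179) = 181.721 → 182
B = 166 + 0.3023 × (156 − 166) = 162.977 → 163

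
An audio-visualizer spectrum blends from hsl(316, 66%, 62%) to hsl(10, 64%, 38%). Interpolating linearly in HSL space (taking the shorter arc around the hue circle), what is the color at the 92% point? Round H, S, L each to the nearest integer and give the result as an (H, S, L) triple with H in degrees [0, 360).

Hue: 10 − 316 = -306°, but |-306| > 180 so the shorter arc goes the other way: Δh = -306 + 360 = 54°.
H = 316 + 0.92 × (54) = 365.68 → 366 → 366 mod 360 = 6°
S = 66 + 0.92 × (64 − 66) = 64.16 → 64%
L = 62 + 0.92 × (38 − 62) = 39.92 → 40%

(6, 64, 40)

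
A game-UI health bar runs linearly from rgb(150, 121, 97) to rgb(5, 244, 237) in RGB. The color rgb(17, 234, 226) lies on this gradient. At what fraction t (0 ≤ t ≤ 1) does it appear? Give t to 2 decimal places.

Invert the lerp on the R channel (largest span, 145): t = (17 − 150) / (5 − 150) = -133/-145 = 0.91724.
Check on G: (234 − 121)/(244 − 121) = 0.9187 ✓

0.92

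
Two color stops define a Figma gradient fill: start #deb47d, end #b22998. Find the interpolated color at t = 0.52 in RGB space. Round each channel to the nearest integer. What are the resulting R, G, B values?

#deb47d → (222, 180, 125); #b22998 → (178, 41, 152).
R = 222 + 0.52 × (178 − 222) = 222 + 0.52 × -44 = 199.12 → 199
G = 180 + 0.52 × (41 − 180) = 180 + 0.52 × -139 = 107.72 → 108
B = 125 + 0.52 × (152 − 125) = 125 + 0.52 × 27 = 139.04 → 139

(199, 108, 139)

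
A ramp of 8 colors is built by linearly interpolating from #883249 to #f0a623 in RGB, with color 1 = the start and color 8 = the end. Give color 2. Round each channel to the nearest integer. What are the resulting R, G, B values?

With 8 swatches and endpoints inclusive, swatch 2 sits at t = (2 − 1)/(8 − 1) = 1/7 ≈ 0.1429.
#883249 → (136, 50, 73); #f0a623 → (240, 166, 35).
R = 136 + 0.1429 × (240 − 136) = 150.862 → 151
G = 50 + 0.1429 × (166 − 50) = 66.576 → 67
B = 73 + 0.1429 × (35 − 73) = 67.57 → 68

(151, 67, 68)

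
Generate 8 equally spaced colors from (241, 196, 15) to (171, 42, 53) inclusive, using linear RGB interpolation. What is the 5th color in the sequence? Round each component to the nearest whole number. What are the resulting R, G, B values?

With 8 swatches and endpoints inclusive, swatch 5 sits at t = (5 − 1)/(8 − 1) = 4/7 ≈ 0.5714.
R = 241 + 0.5714 × (171 − 241) = 201.002 → 201
G = 196 + 0.5714 × (42 − 196) = 108.004 → 108
B = 15 + 0.5714 × (53 − 15) = 36.713 → 37

(201, 108, 37)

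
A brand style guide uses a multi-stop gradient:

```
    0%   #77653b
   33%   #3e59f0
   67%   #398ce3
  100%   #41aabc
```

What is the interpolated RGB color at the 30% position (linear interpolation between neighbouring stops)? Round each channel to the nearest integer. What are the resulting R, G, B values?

30% lies between the 0% and 33% stops, so the local fraction is t = (30 − 0)/(33 − 0) = 30/33 ≈ 0.9091.
#77653b → (119, 101, 59); #3e59f0 → (62, 89, 240).
R = 119 + 0.9091 × (62 − 119) = 67.181 → 67
G = 101 + 0.9091 × (89 − 101) = 90.091 → 90
B = 59 + 0.9091 × (240 − 59) = 223.547 → 224

(67, 90, 224)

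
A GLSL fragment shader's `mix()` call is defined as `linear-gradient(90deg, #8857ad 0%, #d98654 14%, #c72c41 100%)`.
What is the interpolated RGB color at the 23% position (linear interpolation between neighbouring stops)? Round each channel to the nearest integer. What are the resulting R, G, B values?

23% lies between the 14% and 100% stops, so the local fraction is t = (23 − 14)/(100 − 14) = 9/86 ≈ 0.1047.
#d98654 → (217, 134, 84); #c72c41 → (199, 44, 65).
R = 217 + 0.1047 × (199 − 217) = 215.115 → 215
G = 134 + 0.1047 × (44 − 134) = 124.577 → 125
B = 84 + 0.1047 × (65 − 84) = 82.011 → 82

(215, 125, 82)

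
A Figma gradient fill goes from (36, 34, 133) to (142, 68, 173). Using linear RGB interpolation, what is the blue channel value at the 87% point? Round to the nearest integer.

168

B = 133 + 0.87 × (173 − 133) = 167.8 → 168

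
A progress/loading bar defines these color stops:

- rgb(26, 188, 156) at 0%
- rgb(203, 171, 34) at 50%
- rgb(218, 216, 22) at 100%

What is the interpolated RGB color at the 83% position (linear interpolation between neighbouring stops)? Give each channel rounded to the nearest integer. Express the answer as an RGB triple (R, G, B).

(213, 201, 26)

83% lies between the 50% and 100% stops, so the local fraction is t = (83 − 50)/(100 − 50) = 33/50 ≈ 0.66.
R = 203 + 0.66 × (218 − 203) = 212.9 → 213
G = 171 + 0.66 × (216 − 171) = 200.7 → 201
B = 34 + 0.66 × (22 − 34) = 26.08 → 26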